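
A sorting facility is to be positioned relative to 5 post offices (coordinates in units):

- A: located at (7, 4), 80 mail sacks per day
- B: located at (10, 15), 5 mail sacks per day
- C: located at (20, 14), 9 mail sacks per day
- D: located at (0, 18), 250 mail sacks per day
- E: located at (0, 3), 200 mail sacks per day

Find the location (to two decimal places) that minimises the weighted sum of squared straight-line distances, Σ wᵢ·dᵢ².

(1.45, 10.33)

The minimiser of Σwᵢ‖p−pᵢ‖² is the weighted centroid p* = (Σwᵢpᵢ)/(Σwᵢ).
Σwᵢ = 544.
Σwᵢxᵢ = 80·7 + 5·10 + 9·20 + 250·0 + 200·0 = 790.
Σwᵢyᵢ = 80·4 + 5·15 + 9·14 + 250·18 + 200·3 = 5621.
x* = 790/544 = 1.45, y* = 5621/544 = 10.33.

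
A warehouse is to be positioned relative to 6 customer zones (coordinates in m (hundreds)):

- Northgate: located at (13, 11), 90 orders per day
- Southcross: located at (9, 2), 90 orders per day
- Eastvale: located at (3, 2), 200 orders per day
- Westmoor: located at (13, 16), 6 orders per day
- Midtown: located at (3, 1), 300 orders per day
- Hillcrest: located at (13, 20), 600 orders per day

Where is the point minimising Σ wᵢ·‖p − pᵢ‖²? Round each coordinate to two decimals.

(8.83, 10.86)

The minimiser of Σwᵢ‖p−pᵢ‖² is the weighted centroid p* = (Σwᵢpᵢ)/(Σwᵢ).
Σwᵢ = 1286.
Σwᵢxᵢ = 90·13 + 90·9 + 200·3 + 6·13 + 300·3 + 600·13 = 11358.
Σwᵢyᵢ = 90·11 + 90·2 + 200·2 + 6·16 + 300·1 + 600·20 = 13966.
x* = 11358/1286 = 8.83, y* = 13966/1286 = 10.86.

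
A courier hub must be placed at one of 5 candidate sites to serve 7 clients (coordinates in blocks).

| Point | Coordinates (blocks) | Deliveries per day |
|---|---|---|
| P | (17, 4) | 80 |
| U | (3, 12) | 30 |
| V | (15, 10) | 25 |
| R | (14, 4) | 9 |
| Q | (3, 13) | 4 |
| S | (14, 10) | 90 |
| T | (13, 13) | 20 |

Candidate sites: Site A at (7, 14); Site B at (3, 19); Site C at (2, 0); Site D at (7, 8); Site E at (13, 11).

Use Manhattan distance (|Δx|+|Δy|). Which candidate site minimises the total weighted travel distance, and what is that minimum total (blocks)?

Total weighted distance at each candidate:
  Site A (7, 14): total = 3383
  Site B (3, 19): total = 5433
  Site C (2, 0): total = 5145
  Site D (7, 8): total = 2775
  Site E (13, 11): total = 1625
Minimum is at Site E with total 1625 blocks.

Site E, total 1625 blocks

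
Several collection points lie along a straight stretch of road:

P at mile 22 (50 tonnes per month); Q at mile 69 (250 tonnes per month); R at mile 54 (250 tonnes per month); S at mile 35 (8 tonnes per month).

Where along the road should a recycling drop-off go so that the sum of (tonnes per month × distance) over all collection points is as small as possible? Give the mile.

For a sum of weighted absolute distances on a line, the optimum is the weighted median (not the mean). Total weight W = 558; half-weight = 279.
Sort by position and accumulate weight:
  mile 22 (P, w=50) → cum 50
  mile 35 (S, w=8) → cum 58
  mile 54 (R, w=250) → cum 308  ≥ 279 → median here
  mile 69 (Q, w=250) → cum 558
Optimal location: mile 54.

x = 54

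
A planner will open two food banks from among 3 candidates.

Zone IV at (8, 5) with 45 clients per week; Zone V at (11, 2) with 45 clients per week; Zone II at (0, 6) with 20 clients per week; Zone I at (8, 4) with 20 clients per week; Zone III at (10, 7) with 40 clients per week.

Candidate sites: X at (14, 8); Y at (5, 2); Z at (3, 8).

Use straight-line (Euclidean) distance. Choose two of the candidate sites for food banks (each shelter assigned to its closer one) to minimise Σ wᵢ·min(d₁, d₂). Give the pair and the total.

Evaluate every pair (each demand assigned to the nearer of the two):
  {X, Y}: total = 826.0
  {Y, Z}: total = 888.0
  {X, Z}: total = 929.4
Best pair: {X, Y} with total 826.0.

{X, Y}, total 826.0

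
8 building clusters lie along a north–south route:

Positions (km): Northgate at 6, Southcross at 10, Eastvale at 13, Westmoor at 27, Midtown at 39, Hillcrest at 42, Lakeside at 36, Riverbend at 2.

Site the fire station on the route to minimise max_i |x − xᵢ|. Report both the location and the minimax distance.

The 1-center on a line is the midpoint of the two extreme points: leftmost at 2, rightmost at 42.
Optimal location = (2 + 42)/2 = 22; maximum distance = (42 − 2)/2 = 20.

location 22, max distance 20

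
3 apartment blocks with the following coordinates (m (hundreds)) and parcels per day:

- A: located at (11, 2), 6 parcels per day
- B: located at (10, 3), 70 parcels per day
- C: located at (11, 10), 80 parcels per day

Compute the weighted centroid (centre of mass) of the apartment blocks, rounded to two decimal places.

The minimiser of Σwᵢ‖p−pᵢ‖² is the weighted centroid p* = (Σwᵢpᵢ)/(Σwᵢ).
Σwᵢ = 156.
Σwᵢxᵢ = 6·11 + 70·10 + 80·11 = 1646.
Σwᵢyᵢ = 6·2 + 70·3 + 80·10 = 1022.
x* = 1646/156 = 10.55, y* = 1022/156 = 6.55.

(10.55, 6.55)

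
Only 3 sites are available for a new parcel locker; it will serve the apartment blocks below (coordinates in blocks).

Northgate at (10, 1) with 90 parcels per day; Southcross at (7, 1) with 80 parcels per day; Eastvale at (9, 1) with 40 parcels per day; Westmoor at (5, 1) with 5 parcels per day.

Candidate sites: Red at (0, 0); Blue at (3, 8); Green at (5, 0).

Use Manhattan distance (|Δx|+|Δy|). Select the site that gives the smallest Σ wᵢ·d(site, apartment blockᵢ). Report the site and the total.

Total weighted distance at each candidate:
  Red (0, 0): total = 2060
  Blue (3, 8): total = 2705
  Green (5, 0): total = 985
Minimum is at Green with total 985 blocks.

Green, total 985 blocks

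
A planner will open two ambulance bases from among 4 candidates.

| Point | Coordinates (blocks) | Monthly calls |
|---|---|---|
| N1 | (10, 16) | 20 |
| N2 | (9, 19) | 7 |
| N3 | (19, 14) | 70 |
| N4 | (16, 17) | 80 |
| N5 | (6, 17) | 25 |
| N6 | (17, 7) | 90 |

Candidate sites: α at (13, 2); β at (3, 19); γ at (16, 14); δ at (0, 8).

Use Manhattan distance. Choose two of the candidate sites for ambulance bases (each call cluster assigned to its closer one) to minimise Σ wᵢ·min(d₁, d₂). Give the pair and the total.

{β, γ}, total 1497

Evaluate every pair (each demand assigned to the nearer of the two):
  {β, γ}: total = 1497
  {α, γ}: total = 1739
  {γ, δ}: total = 1739
  {α, β}: total = 3637
  {α, δ}: total = 4365
  {β, δ}: total = 4657
Best pair: {β, γ} with total 1497.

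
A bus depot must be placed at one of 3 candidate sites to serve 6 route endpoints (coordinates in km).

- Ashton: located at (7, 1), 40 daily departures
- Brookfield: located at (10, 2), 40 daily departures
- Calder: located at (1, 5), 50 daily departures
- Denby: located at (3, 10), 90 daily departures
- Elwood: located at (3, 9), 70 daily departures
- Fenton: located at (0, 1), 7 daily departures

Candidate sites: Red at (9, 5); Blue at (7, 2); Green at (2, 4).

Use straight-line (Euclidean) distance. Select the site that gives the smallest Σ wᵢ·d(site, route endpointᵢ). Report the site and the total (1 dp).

Green, total 1563.4 km

Total weighted distance at each candidate:
  Red (9, 5): total = 1982.0
  Blue (7, 2): total = 1914.3
  Green (2, 4): total = 1563.4
Minimum is at Green with total 1563.4 km.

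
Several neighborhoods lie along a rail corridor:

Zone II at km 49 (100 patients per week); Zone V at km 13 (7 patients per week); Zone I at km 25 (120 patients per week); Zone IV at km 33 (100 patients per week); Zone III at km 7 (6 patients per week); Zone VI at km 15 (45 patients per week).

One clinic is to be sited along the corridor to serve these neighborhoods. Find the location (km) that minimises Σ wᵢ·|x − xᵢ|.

For a sum of weighted absolute distances on a line, the optimum is the weighted median (not the mean). Total weight W = 378; half-weight = 189.
Sort by position and accumulate weight:
  km 7 (Zone III, w=6) → cum 6
  km 13 (Zone V, w=7) → cum 13
  km 15 (Zone VI, w=45) → cum 58
  km 25 (Zone I, w=120) → cum 178
  km 33 (Zone IV, w=100) → cum 278  ≥ 189 → median here
  km 49 (Zone II, w=100) → cum 378
Optimal location: km 33.

x = 33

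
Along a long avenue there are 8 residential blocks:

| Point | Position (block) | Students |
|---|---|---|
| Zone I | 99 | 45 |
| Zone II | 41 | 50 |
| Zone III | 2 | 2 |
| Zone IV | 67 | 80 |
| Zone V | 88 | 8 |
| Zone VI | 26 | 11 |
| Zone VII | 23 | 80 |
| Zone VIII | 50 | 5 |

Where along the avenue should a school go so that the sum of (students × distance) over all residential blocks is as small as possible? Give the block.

For a sum of weighted absolute distances on a line, the optimum is the weighted median (not the mean). Total weight W = 281; half-weight = 140.5.
Sort by position and accumulate weight:
  block 2 (Zone III, w=2) → cum 2
  block 23 (Zone VII, w=80) → cum 82
  block 26 (Zone VI, w=11) → cum 93
  block 41 (Zone II, w=50) → cum 143  ≥ 140.5 → median here
  block 50 (Zone VIII, w=5) → cum 148
  block 67 (Zone IV, w=80) → cum 228
  block 88 (Zone V, w=8) → cum 236
  block 99 (Zone I, w=45) → cum 281
Optimal location: block 41.

x = 41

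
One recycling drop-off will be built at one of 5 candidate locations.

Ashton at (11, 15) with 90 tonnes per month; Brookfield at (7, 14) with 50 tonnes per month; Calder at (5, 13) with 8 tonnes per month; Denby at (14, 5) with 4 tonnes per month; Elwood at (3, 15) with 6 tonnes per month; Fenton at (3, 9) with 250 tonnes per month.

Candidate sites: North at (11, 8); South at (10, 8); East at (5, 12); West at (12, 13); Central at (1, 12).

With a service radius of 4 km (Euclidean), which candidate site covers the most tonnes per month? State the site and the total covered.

East, covering 314

Coverage radius r = 4 km; a point is covered iff (Δx)²+(Δy)² ≤ 4² = 16.
  North (11, 8): covers {none} → 0
  South (10, 8): covers {none} → 0
  East (5, 12): covers {Brookfield, Calder, Elwood, Fenton} → 314
  West (12, 13): covers {Ashton} → 90
  Central (1, 12): covers {Elwood, Fenton} → 256
Maximum coverage at East: 314 tonnes per month.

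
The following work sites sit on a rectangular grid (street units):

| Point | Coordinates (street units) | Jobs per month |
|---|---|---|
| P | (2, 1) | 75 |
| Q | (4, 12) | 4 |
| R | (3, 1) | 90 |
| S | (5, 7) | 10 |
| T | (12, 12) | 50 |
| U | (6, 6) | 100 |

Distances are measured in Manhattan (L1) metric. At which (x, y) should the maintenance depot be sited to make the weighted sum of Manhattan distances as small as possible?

(3, 1)

Manhattan distance separates: Σwᵢ(|x−xᵢ|+|y−yᵢ|) = Σwᵢ|x−xᵢ| + Σwᵢ|y−yᵢ|, so x and y are optimised independently as 1-D weighted medians.
Total weight W = 329; half = 164.5.
x-coordinate, sorted with cumulative weight:
  x=2 (P, w=75) cum 75
  x=3 (R, w=90) cum 165  ← median
  x=4 (Q, w=4) cum 169
  x=5 (S, w=10) cum 179
  x=6 (U, w=100) cum 279
  x=12 (T, w=50) cum 329
⇒ x* = 3
y-coordinate, sorted with cumulative weight:
  y=1 (P, w=75) cum 75
  y=1 (R, w=90) cum 165  ← median
  y=6 (U, w=100) cum 265
  y=7 (S, w=10) cum 275
  y=12 (Q, w=4) cum 279
  y=12 (T, w=50) cum 329
⇒ y* = 1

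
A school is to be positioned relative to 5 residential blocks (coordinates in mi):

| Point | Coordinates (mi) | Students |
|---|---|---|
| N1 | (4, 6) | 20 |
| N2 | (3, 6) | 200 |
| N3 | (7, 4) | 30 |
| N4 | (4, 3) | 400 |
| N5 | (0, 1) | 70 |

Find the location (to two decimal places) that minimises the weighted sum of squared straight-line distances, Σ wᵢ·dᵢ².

(3.46, 3.76)

The minimiser of Σwᵢ‖p−pᵢ‖² is the weighted centroid p* = (Σwᵢpᵢ)/(Σwᵢ).
Σwᵢ = 720.
Σwᵢxᵢ = 20·4 + 200·3 + 30·7 + 400·4 + 70·0 = 2490.
Σwᵢyᵢ = 20·6 + 200·6 + 30·4 + 400·3 + 70·1 = 2710.
x* = 2490/720 = 3.46, y* = 2710/720 = 3.76.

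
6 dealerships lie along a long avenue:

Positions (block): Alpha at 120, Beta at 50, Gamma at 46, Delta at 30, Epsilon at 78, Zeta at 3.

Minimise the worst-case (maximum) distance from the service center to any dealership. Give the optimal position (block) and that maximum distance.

The 1-center on a line is the midpoint of the two extreme points: leftmost at 3, rightmost at 120.
Optimal location = (3 + 120)/2 = 61.5; maximum distance = (120 − 3)/2 = 58.5.

location 61.5, max distance 58.5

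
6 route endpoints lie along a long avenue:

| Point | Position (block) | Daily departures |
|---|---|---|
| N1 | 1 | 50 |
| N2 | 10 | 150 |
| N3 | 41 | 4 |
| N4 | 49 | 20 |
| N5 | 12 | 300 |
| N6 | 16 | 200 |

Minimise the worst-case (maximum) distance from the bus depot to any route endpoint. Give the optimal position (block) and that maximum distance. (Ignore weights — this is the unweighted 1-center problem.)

The 1-center on a line is the midpoint of the two extreme points: leftmost at 1, rightmost at 49.
Optimal location = (1 + 49)/2 = 25; maximum distance = (49 − 1)/2 = 24.

location 25, max distance 24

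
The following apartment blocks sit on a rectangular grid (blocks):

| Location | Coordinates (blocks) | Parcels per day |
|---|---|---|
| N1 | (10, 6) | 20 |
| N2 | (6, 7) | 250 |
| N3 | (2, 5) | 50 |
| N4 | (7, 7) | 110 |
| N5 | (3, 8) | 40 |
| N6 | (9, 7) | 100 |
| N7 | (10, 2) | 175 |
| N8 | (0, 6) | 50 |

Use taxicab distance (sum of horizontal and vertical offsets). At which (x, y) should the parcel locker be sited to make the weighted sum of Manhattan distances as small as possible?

(7, 7)

Manhattan distance separates: Σwᵢ(|x−xᵢ|+|y−yᵢ|) = Σwᵢ|x−xᵢ| + Σwᵢ|y−yᵢ|, so x and y are optimised independently as 1-D weighted medians.
Total weight W = 795; half = 397.5.
x-coordinate, sorted with cumulative weight:
  x=0 (N8, w=50) cum 50
  x=2 (N3, w=50) cum 100
  x=3 (N5, w=40) cum 140
  x=6 (N2, w=250) cum 390
  x=7 (N4, w=110) cum 500  ← median
  x=9 (N6, w=100) cum 600
  x=10 (N1, w=20) cum 620
  x=10 (N7, w=175) cum 795
⇒ x* = 7
y-coordinate, sorted with cumulative weight:
  y=2 (N7, w=175) cum 175
  y=5 (N3, w=50) cum 225
  y=6 (N1, w=20) cum 245
  y=6 (N8, w=50) cum 295
  y=7 (N2, w=250) cum 545  ← median
  y=7 (N4, w=110) cum 655
  y=7 (N6, w=100) cum 755
  y=8 (N5, w=40) cum 795
⇒ y* = 7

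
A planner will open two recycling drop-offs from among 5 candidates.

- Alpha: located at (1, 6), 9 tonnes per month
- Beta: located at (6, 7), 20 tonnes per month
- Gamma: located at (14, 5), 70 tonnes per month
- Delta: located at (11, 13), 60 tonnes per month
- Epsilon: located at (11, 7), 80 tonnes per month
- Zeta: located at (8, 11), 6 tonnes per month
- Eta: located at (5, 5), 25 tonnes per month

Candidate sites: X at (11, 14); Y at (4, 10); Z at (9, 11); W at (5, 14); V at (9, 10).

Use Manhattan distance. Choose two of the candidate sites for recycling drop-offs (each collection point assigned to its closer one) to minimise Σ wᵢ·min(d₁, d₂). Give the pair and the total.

Evaluate every pair (each demand assigned to the nearer of the two):
  {X, V}: total = 1625
  {Y, V}: total = 1725
  {Z, V}: total = 1799
  {X, Y}: total = 1803
  {Y, Z}: total = 1809
  {X, Z}: total = 1823
  {W, V}: total = 1865
  {Z, W}: total = 1969
  {X, W}: total = 1989
  {Y, W}: total = 2613
Best pair: {X, V} with total 1625.

{X, V}, total 1625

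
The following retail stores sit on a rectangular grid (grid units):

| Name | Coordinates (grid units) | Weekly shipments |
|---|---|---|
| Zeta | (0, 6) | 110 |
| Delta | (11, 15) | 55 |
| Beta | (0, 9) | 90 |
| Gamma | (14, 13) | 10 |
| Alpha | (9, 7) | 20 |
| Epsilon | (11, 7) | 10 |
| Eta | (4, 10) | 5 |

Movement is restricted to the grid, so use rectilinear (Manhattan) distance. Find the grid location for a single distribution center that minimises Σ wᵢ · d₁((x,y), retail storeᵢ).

(0, 9)

Manhattan distance separates: Σwᵢ(|x−xᵢ|+|y−yᵢ|) = Σwᵢ|x−xᵢ| + Σwᵢ|y−yᵢ|, so x and y are optimised independently as 1-D weighted medians.
Total weight W = 300; half = 150.
x-coordinate, sorted with cumulative weight:
  x=0 (Zeta, w=110) cum 110
  x=0 (Beta, w=90) cum 200  ← median
  x=4 (Eta, w=5) cum 205
  x=9 (Alpha, w=20) cum 225
  x=11 (Delta, w=55) cum 280
  x=11 (Epsilon, w=10) cum 290
  x=14 (Gamma, w=10) cum 300
⇒ x* = 0
y-coordinate, sorted with cumulative weight:
  y=6 (Zeta, w=110) cum 110
  y=7 (Alpha, w=20) cum 130
  y=7 (Epsilon, w=10) cum 140
  y=9 (Beta, w=90) cum 230  ← median
  y=10 (Eta, w=5) cum 235
  y=13 (Gamma, w=10) cum 245
  y=15 (Delta, w=55) cum 300
⇒ y* = 9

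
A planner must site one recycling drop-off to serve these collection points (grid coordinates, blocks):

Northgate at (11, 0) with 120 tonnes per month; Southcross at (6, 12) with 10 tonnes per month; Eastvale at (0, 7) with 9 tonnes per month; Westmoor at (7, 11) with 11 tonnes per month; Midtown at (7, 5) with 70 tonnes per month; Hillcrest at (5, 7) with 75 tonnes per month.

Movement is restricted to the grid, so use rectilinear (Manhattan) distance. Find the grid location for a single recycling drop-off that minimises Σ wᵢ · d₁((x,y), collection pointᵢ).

Manhattan distance separates: Σwᵢ(|x−xᵢ|+|y−yᵢ|) = Σwᵢ|x−xᵢ| + Σwᵢ|y−yᵢ|, so x and y are optimised independently as 1-D weighted medians.
Total weight W = 295; half = 147.5.
x-coordinate, sorted with cumulative weight:
  x=0 (Eastvale, w=9) cum 9
  x=5 (Hillcrest, w=75) cum 84
  x=6 (Southcross, w=10) cum 94
  x=7 (Westmoor, w=11) cum 105
  x=7 (Midtown, w=70) cum 175  ← median
  x=11 (Northgate, w=120) cum 295
⇒ x* = 7
y-coordinate, sorted with cumulative weight:
  y=0 (Northgate, w=120) cum 120
  y=5 (Midtown, w=70) cum 190  ← median
  y=7 (Eastvale, w=9) cum 199
  y=7 (Hillcrest, w=75) cum 274
  y=11 (Westmoor, w=11) cum 285
  y=12 (Southcross, w=10) cum 295
⇒ y* = 5

(7, 5)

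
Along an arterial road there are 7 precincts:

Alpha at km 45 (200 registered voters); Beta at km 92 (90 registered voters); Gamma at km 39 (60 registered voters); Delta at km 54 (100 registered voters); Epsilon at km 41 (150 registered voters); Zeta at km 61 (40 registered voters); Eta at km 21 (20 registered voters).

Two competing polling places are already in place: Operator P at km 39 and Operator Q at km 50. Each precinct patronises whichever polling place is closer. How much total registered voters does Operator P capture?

The indifferent point is the midpoint (39+50)/2 = 44.5; precincts left of it (closer to Operator P at 39) go to Operator P, those right go to Operator Q.
  Eta at 21 (w=20) → Operator P
  Gamma at 39 (w=60) → Operator P
  Epsilon at 41 (w=150) → Operator P
  Alpha at 45 (w=200) → Operator Q
  Delta at 54 (w=100) → Operator Q
  Zeta at 61 (w=40) → Operator Q
  Beta at 92 (w=90) → Operator Q
Operator P captures 230; Operator Q captures 430.

230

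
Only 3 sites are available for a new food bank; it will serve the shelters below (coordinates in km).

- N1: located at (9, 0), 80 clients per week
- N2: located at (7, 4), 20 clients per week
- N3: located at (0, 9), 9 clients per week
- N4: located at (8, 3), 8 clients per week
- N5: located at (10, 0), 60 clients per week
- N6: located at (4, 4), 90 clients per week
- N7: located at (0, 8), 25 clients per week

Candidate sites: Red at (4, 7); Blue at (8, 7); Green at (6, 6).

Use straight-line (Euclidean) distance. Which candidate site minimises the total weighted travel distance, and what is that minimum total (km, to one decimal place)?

Total weighted distance at each candidate:
  Red (4, 7): total = 1784.8
  Blue (8, 7): total = 1823.5
  Green (6, 6): total = 1515.9
Minimum is at Green with total 1515.9 km.

Green, total 1515.9 km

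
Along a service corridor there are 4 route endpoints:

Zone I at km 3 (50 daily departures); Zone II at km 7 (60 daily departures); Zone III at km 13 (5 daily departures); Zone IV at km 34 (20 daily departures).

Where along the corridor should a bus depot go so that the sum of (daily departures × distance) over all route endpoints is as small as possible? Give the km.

x = 7

For a sum of weighted absolute distances on a line, the optimum is the weighted median (not the mean). Total weight W = 135; half-weight = 67.5.
Sort by position and accumulate weight:
  km 3 (Zone I, w=50) → cum 50
  km 7 (Zone II, w=60) → cum 110  ≥ 67.5 → median here
  km 13 (Zone III, w=5) → cum 115
  km 34 (Zone IV, w=20) → cum 135
Optimal location: km 7.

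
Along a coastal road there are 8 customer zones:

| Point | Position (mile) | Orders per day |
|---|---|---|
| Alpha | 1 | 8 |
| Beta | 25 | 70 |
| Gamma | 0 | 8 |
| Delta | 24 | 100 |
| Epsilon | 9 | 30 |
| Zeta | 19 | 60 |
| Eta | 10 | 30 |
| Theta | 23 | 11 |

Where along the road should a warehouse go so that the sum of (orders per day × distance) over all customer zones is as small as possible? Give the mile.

For a sum of weighted absolute distances on a line, the optimum is the weighted median (not the mean). Total weight W = 317; half-weight = 158.5.
Sort by position and accumulate weight:
  mile 0 (Gamma, w=8) → cum 8
  mile 1 (Alpha, w=8) → cum 16
  mile 9 (Epsilon, w=30) → cum 46
  mile 10 (Eta, w=30) → cum 76
  mile 19 (Zeta, w=60) → cum 136
  mile 23 (Theta, w=11) → cum 147
  mile 24 (Delta, w=100) → cum 247  ≥ 158.5 → median here
  mile 25 (Beta, w=70) → cum 317
Optimal location: mile 24.

x = 24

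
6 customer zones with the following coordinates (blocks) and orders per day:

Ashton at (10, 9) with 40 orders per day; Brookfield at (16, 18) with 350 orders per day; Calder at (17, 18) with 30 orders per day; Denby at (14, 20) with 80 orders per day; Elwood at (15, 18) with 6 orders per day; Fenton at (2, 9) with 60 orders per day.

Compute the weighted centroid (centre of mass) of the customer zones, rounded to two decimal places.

(13.85, 16.69)

The minimiser of Σwᵢ‖p−pᵢ‖² is the weighted centroid p* = (Σwᵢpᵢ)/(Σwᵢ).
Σwᵢ = 566.
Σwᵢxᵢ = 40·10 + 350·16 + 30·17 + 80·14 + 6·15 + 60·2 = 7840.
Σwᵢyᵢ = 40·9 + 350·18 + 30·18 + 80·20 + 6·18 + 60·9 = 9448.
x* = 7840/566 = 13.85, y* = 9448/566 = 16.69.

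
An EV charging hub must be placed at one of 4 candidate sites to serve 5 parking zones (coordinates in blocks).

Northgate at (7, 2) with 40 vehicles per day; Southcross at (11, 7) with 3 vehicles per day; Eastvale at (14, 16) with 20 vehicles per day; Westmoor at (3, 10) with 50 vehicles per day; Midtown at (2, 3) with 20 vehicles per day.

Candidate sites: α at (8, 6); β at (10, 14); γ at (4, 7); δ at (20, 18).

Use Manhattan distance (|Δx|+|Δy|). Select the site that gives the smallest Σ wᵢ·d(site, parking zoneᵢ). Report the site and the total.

Total weighted distance at each candidate:
  α (8, 6): total = 1162
  β (10, 14): total = 1674
  γ (4, 7): total = 1041
  δ (20, 18): total = 3290
Minimum is at γ with total 1041 blocks.

γ, total 1041 blocks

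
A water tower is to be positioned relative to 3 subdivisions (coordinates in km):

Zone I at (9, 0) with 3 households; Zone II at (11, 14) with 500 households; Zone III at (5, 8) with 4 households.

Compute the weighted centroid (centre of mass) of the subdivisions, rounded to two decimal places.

The minimiser of Σwᵢ‖p−pᵢ‖² is the weighted centroid p* = (Σwᵢpᵢ)/(Σwᵢ).
Σwᵢ = 507.
Σwᵢxᵢ = 3·9 + 500·11 + 4·5 = 5547.
Σwᵢyᵢ = 3·0 + 500·14 + 4·8 = 7032.
x* = 5547/507 = 10.94, y* = 7032/507 = 13.87.

(10.94, 13.87)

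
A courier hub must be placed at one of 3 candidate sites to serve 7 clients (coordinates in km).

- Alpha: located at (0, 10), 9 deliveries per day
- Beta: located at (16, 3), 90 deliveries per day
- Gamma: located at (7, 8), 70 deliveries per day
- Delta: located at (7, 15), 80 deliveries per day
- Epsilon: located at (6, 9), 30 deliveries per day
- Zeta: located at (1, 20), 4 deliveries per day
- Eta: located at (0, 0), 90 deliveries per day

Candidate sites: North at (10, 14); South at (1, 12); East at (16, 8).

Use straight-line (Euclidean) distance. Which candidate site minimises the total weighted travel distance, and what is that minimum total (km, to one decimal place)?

Total weighted distance at each candidate:
  North (10, 14): total = 3731.0
  South (1, 12): total = 3926.6
  East (16, 8): total = 4125.6
Minimum is at North with total 3731.0 km.

North, total 3731.0 km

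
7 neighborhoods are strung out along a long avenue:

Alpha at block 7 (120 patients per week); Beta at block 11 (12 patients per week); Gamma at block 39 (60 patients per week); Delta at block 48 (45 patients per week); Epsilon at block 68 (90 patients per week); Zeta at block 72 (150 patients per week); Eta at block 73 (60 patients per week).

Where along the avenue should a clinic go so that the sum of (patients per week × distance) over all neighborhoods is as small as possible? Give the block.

x = 68

For a sum of weighted absolute distances on a line, the optimum is the weighted median (not the mean). Total weight W = 537; half-weight = 268.5.
Sort by position and accumulate weight:
  block 7 (Alpha, w=120) → cum 120
  block 11 (Beta, w=12) → cum 132
  block 39 (Gamma, w=60) → cum 192
  block 48 (Delta, w=45) → cum 237
  block 68 (Epsilon, w=90) → cum 327  ≥ 268.5 → median here
  block 72 (Zeta, w=150) → cum 477
  block 73 (Eta, w=60) → cum 537
Optimal location: block 68.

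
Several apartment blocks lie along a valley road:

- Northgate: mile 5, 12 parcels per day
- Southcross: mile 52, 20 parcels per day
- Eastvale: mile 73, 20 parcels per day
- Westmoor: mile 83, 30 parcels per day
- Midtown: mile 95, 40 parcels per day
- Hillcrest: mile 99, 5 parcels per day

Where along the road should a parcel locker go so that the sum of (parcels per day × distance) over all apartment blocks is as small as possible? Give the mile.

For a sum of weighted absolute distances on a line, the optimum is the weighted median (not the mean). Total weight W = 127; half-weight = 63.5.
Sort by position and accumulate weight:
  mile 5 (Northgate, w=12) → cum 12
  mile 52 (Southcross, w=20) → cum 32
  mile 73 (Eastvale, w=20) → cum 52
  mile 83 (Westmoor, w=30) → cum 82  ≥ 63.5 → median here
  mile 95 (Midtown, w=40) → cum 122
  mile 99 (Hillcrest, w=5) → cum 127
Optimal location: mile 83.

x = 83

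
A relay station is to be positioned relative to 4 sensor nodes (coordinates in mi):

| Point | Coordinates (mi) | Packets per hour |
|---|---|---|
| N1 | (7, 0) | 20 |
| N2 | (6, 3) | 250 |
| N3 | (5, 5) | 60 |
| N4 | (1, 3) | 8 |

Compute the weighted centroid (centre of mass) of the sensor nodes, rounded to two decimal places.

(5.76, 3.18)

The minimiser of Σwᵢ‖p−pᵢ‖² is the weighted centroid p* = (Σwᵢpᵢ)/(Σwᵢ).
Σwᵢ = 338.
Σwᵢxᵢ = 20·7 + 250·6 + 60·5 + 8·1 = 1948.
Σwᵢyᵢ = 20·0 + 250·3 + 60·5 + 8·3 = 1074.
x* = 1948/338 = 5.76, y* = 1074/338 = 3.18.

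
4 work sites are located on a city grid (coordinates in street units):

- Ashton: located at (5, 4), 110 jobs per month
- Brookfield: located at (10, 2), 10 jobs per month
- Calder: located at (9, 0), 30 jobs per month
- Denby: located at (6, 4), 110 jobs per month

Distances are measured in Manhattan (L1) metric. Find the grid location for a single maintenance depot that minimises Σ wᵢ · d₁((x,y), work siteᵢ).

Manhattan distance separates: Σwᵢ(|x−xᵢ|+|y−yᵢ|) = Σwᵢ|x−xᵢ| + Σwᵢ|y−yᵢ|, so x and y are optimised independently as 1-D weighted medians.
Total weight W = 260; half = 130.
x-coordinate, sorted with cumulative weight:
  x=5 (Ashton, w=110) cum 110
  x=6 (Denby, w=110) cum 220  ← median
  x=9 (Calder, w=30) cum 250
  x=10 (Brookfield, w=10) cum 260
⇒ x* = 6
y-coordinate, sorted with cumulative weight:
  y=0 (Calder, w=30) cum 30
  y=2 (Brookfield, w=10) cum 40
  y=4 (Ashton, w=110) cum 150  ← median
  y=4 (Denby, w=110) cum 260
⇒ y* = 4

(6, 4)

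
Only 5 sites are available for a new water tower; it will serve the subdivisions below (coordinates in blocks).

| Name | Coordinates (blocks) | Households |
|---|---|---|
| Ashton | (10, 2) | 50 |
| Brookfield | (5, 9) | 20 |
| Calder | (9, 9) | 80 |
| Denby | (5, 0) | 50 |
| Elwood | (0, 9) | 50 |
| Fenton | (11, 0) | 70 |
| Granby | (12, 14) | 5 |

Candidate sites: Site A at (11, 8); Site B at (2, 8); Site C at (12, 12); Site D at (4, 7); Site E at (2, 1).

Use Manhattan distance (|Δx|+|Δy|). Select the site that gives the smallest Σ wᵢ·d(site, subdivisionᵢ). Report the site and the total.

Total weighted distance at each candidate:
  Site A (11, 8): total = 2625
  Site B (2, 8): total = 3390
  Site C (12, 12): total = 3900
  Site D (4, 7): total = 2925
  Site E (2, 1): total = 3385
Minimum is at Site A with total 2625 blocks.

Site A, total 2625 blocks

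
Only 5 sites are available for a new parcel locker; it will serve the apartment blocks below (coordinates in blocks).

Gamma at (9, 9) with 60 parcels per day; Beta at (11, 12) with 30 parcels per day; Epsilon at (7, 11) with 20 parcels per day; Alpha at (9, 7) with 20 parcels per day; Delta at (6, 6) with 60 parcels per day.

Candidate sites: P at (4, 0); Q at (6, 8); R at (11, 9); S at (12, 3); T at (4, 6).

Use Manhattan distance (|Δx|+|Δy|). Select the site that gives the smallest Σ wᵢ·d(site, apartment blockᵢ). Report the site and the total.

Q, total 790 blocks

Total weighted distance at each candidate:
  P (4, 0): total = 2410
  Q (6, 8): total = 790
  R (11, 9): total = 890
  S (12, 3): total = 1780
  T (4, 6): total = 1270
Minimum is at Q with total 790 blocks.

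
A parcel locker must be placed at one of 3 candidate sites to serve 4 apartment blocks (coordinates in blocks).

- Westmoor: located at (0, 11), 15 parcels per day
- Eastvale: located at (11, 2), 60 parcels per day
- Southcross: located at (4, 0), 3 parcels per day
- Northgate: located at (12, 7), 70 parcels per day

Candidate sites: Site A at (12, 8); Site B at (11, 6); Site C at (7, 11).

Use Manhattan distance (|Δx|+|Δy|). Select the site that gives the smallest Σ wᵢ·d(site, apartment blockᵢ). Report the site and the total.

Site B, total 659 blocks

Total weighted distance at each candidate:
  Site A (12, 8): total = 763
  Site B (11, 6): total = 659
  Site C (7, 11): total = 1557
Minimum is at Site B with total 659 blocks.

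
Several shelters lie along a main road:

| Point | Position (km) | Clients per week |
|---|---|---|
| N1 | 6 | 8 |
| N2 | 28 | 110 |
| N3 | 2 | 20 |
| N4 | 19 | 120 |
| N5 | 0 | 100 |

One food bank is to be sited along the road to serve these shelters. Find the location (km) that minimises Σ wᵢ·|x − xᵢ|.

x = 19

For a sum of weighted absolute distances on a line, the optimum is the weighted median (not the mean). Total weight W = 358; half-weight = 179.
Sort by position and accumulate weight:
  km 0 (N5, w=100) → cum 100
  km 2 (N3, w=20) → cum 120
  km 6 (N1, w=8) → cum 128
  km 19 (N4, w=120) → cum 248  ≥ 179 → median here
  km 28 (N2, w=110) → cum 358
Optimal location: km 19.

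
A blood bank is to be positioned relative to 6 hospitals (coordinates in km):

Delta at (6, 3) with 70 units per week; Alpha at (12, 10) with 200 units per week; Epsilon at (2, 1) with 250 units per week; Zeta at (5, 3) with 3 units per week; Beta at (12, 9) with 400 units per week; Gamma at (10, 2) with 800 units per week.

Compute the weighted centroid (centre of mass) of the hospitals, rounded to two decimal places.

The minimiser of Σwᵢ‖p−pᵢ‖² is the weighted centroid p* = (Σwᵢpᵢ)/(Σwᵢ).
Σwᵢ = 1723.
Σwᵢxᵢ = 70·6 + 200·12 + 250·2 + 3·5 + 400·12 + 800·10 = 16135.
Σwᵢyᵢ = 70·3 + 200·10 + 250·1 + 3·3 + 400·9 + 800·2 = 7669.
x* = 16135/1723 = 9.36, y* = 7669/1723 = 4.45.

(9.36, 4.45)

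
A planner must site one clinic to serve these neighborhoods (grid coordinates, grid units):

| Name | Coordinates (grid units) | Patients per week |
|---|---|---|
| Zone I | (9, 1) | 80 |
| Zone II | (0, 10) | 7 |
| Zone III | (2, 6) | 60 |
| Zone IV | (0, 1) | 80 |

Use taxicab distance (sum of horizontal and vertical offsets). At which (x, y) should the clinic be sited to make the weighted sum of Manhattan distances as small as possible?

Manhattan distance separates: Σwᵢ(|x−xᵢ|+|y−yᵢ|) = Σwᵢ|x−xᵢ| + Σwᵢ|y−yᵢ|, so x and y are optimised independently as 1-D weighted medians.
Total weight W = 227; half = 113.5.
x-coordinate, sorted with cumulative weight:
  x=0 (Zone II, w=7) cum 7
  x=0 (Zone IV, w=80) cum 87
  x=2 (Zone III, w=60) cum 147  ← median
  x=9 (Zone I, w=80) cum 227
⇒ x* = 2
y-coordinate, sorted with cumulative weight:
  y=1 (Zone I, w=80) cum 80
  y=1 (Zone IV, w=80) cum 160  ← median
  y=6 (Zone III, w=60) cum 220
  y=10 (Zone II, w=7) cum 227
⇒ y* = 1

(2, 1)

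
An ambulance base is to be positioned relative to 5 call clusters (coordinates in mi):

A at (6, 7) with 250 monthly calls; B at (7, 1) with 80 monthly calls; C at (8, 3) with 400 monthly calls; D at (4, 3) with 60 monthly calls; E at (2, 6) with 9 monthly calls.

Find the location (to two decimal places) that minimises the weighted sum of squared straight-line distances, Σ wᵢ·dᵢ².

The minimiser of Σwᵢ‖p−pᵢ‖² is the weighted centroid p* = (Σwᵢpᵢ)/(Σwᵢ).
Σwᵢ = 799.
Σwᵢxᵢ = 250·6 + 80·7 + 400·8 + 60·4 + 9·2 = 5518.
Σwᵢyᵢ = 250·7 + 80·1 + 400·3 + 60·3 + 9·6 = 3264.
x* = 5518/799 = 6.91, y* = 3264/799 = 4.09.

(6.91, 4.09)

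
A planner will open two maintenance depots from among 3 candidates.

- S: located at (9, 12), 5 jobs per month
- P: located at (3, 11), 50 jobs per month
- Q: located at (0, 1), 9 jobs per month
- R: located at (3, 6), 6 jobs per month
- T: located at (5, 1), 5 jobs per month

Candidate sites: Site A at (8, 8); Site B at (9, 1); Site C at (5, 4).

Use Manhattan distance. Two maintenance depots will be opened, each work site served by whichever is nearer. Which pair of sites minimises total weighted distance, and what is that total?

{Site A, Site C}, total 536

Evaluate every pair (each demand assigned to the nearer of the two):
  {Site A, Site C}: total = 536
  {Site A, Site B}: total = 568
  {Site B, Site C}: total = 616
Best pair: {Site A, Site C} with total 536.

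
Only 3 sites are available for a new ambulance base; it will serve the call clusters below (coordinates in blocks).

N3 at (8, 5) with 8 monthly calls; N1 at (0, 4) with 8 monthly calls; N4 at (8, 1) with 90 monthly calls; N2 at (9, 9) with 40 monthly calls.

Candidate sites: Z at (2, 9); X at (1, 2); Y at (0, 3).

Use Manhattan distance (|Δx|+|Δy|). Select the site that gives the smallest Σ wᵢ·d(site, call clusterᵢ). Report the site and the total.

X, total 1424 blocks

Total weighted distance at each candidate:
  Z (2, 9): total = 1676
  X (1, 2): total = 1424
  Y (0, 3): total = 1588
Minimum is at X with total 1424 blocks.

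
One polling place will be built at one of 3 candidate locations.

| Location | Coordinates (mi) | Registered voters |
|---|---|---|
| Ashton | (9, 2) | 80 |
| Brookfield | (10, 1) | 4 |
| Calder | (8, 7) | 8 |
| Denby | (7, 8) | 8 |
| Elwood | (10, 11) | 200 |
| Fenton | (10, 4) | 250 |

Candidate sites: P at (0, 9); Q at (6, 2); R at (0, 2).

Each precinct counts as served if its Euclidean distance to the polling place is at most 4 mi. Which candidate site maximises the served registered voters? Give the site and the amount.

Q, covering 80

Coverage radius r = 4 mi; a point is covered iff (Δx)²+(Δy)² ≤ 4² = 16.
  P (0, 9): covers {none} → 0
  Q (6, 2): covers {Ashton} → 80
  R (0, 2): covers {none} → 0
Maximum coverage at Q: 80 registered voters.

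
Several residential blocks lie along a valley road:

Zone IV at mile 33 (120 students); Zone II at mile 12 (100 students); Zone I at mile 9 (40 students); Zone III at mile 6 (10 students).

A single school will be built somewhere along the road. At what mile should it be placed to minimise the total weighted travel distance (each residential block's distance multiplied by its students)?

x = 12

For a sum of weighted absolute distances on a line, the optimum is the weighted median (not the mean). Total weight W = 270; half-weight = 135.
Sort by position and accumulate weight:
  mile 6 (Zone III, w=10) → cum 10
  mile 9 (Zone I, w=40) → cum 50
  mile 12 (Zone II, w=100) → cum 150  ≥ 135 → median here
  mile 33 (Zone IV, w=120) → cum 270
Optimal location: mile 12.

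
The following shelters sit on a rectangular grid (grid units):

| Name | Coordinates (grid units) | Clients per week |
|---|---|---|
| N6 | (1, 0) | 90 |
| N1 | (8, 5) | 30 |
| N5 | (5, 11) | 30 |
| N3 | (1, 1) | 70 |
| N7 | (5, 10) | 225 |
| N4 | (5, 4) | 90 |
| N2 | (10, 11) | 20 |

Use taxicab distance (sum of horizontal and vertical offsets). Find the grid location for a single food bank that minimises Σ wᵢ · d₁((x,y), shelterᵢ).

(5, 5)

Manhattan distance separates: Σwᵢ(|x−xᵢ|+|y−yᵢ|) = Σwᵢ|x−xᵢ| + Σwᵢ|y−yᵢ|, so x and y are optimised independently as 1-D weighted medians.
Total weight W = 555; half = 277.5.
x-coordinate, sorted with cumulative weight:
  x=1 (N6, w=90) cum 90
  x=1 (N3, w=70) cum 160
  x=5 (N5, w=30) cum 190
  x=5 (N7, w=225) cum 415  ← median
  x=5 (N4, w=90) cum 505
  x=8 (N1, w=30) cum 535
  x=10 (N2, w=20) cum 555
⇒ x* = 5
y-coordinate, sorted with cumulative weight:
  y=0 (N6, w=90) cum 90
  y=1 (N3, w=70) cum 160
  y=4 (N4, w=90) cum 250
  y=5 (N1, w=30) cum 280  ← median
  y=10 (N7, w=225) cum 505
  y=11 (N5, w=30) cum 535
  y=11 (N2, w=20) cum 555
⇒ y* = 5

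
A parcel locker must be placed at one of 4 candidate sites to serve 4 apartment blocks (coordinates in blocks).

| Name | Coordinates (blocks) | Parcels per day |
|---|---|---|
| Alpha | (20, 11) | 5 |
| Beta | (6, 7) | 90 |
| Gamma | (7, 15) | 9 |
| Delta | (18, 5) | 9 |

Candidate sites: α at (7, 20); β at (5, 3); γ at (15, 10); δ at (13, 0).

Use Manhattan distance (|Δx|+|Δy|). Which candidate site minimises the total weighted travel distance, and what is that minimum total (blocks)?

β, total 826 blocks

Total weighted distance at each candidate:
  α (7, 20): total = 1649
  β (5, 3): total = 826
  γ (15, 10): total = 1299
  δ (13, 0): total = 1629
Minimum is at β with total 826 blocks.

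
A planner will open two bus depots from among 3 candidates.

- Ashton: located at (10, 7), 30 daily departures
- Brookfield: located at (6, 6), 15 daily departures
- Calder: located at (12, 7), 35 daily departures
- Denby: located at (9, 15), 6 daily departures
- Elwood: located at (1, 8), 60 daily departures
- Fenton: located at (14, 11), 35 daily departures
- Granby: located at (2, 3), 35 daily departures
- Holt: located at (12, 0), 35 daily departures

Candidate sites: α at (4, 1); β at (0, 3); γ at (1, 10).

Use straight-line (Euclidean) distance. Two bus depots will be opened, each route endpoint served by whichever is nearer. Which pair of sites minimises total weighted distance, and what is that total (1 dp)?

{α, γ}, total 1699.5

Evaluate every pair (each demand assigned to the nearer of the two):
  {α, γ}: total = 1699.5
  {β, γ}: total = 1915.6
  {α, β}: total = 1927.6
Best pair: {α, γ} with total 1699.5.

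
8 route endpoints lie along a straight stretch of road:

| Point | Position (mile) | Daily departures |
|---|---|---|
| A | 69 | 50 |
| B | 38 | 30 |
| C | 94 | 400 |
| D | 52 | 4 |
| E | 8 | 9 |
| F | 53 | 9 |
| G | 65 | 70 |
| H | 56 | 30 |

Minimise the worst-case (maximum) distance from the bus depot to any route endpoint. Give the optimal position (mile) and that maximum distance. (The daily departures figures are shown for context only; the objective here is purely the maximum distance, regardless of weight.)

The 1-center on a line is the midpoint of the two extreme points: leftmost at 8, rightmost at 94.
Optimal location = (8 + 94)/2 = 51; maximum distance = (94 − 8)/2 = 43.

location 51, max distance 43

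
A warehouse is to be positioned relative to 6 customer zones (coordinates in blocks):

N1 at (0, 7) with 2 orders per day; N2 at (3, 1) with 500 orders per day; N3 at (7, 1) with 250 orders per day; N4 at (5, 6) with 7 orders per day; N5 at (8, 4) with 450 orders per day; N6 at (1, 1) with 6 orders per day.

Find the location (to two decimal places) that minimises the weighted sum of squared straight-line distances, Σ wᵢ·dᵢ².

The minimiser of Σwᵢ‖p−pᵢ‖² is the weighted centroid p* = (Σwᵢpᵢ)/(Σwᵢ).
Σwᵢ = 1215.
Σwᵢxᵢ = 2·0 + 500·3 + 250·7 + 7·5 + 450·8 + 6·1 = 6891.
Σwᵢyᵢ = 2·7 + 500·1 + 250·1 + 7·6 + 450·4 + 6·1 = 2612.
x* = 6891/1215 = 5.67, y* = 2612/1215 = 2.15.

(5.67, 2.15)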